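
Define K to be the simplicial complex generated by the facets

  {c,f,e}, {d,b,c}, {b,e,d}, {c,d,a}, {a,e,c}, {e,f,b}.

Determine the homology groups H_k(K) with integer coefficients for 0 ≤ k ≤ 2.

H_0 ≅ Z,  H_1 ≅ Z,  H_2 = 0.

Order the vertices as a < b < c < d < e < f. Listing each simplex with vertices in this order, K has dimension 2 with simplices:

  0-simplices (6): a, b, c, d, e, f
  1-simplices (12): ac, ad, ae, bc, bd, be, bf, cd, ce, cf, de, ef
  2-simplices (6): acd, ace, bcd, bde, bef, cef

giving chain groups C_0 ≅ Z^6, C_1 ≅ Z^12, C_2 ≅ Z^6.

∂_1: C_1 → C_0 is given by ∂[p,q] = [q] − [p]. For instance
  ∂bf = f − b.
The 6×12 boundary matrix has rank 5 and Smith normal form diag(1,1,1,1,1).

The boundary map ∂_2: C_2 → C_1 acts by ∂[p,q,r] = [q,r] − [p,r] + [p,q]. For instance
  ∂acd = cd − ad + ac,
  ∂bef = ef − bf + be.
As a 12×6 matrix over Z this has rank 6, with invariant factors (1,1,1,1,1,1).

From H_k ≅ ker(∂_k) / im(∂_{k+1}) we obtain:

  H_0: rank C_0 − rank ∂_1 = 6 − 5 = 1, and the invariant factors of ∂_1 are all 1, so H_0 = Z.
  H_1: rank ker ∂_1 − rank ∂_2 = (12 − 5) − 6 = 1, and the invariant factors of ∂_2 are all 1, so H_1 = Z.
  H_2: rank ker ∂_2 − rank ∂_3 = (6 − 6) − 0 = 0, and there is no ∂_3, so H_2 = 0.

As a check, the Euler characteristic is 6 − 12 + 6 = 0, which agrees with 1 − 1 + 0 = 0.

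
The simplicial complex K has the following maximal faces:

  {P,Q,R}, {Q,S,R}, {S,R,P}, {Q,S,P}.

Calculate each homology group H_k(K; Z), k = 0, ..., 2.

Take the total order P < Q < R < S on the vertex set. Then K (dimension 2) consists of the simplices:

  0-simplices (4): P, Q, R, S
  1-simplices (6): PQ, PR, PS, QR, QS, RS
  2-simplices (4): PQR, PQS, PRS, QRS

so the chain groups are C_0 ≅ Z^4, C_1 ≅ Z^6, C_2 ≅ Z^4.

The boundary map ∂_1: C_1 → C_0 sends each edge [p,q] (with p < q) to q − p.
The 4×6 boundary matrix has rank 3 and Smith normal form diag(1,1,1).

Boundary ∂_2: C_2 → C_1 maps a triangle to the signed sum of its edges. For instance
  ∂PQR = QR − PR + PQ,
  ∂QRS = RS − QS + QR.
This gives a 6×4 integer matrix of rank 3; reducing to Smith normal form yields diagonal entries (1,1,1).

From H_k ≅ ker(∂_k) / im(∂_{k+1}) we obtain:

  H_0: rank C_0 − rank ∂_1 = 4 − 3 = 1, and the invariant factors of ∂_1 are all 1, so H_0 ≅ Z.
  H_1: rank ker ∂_1 − rank ∂_2 = (6 − 3) − 3 = 0, and the invariant factors of ∂_2 are all 1, so H_1 ≅ 0.
  H_2: rank ker ∂_2 − rank ∂_3 = (4 − 3) − 0 = 1, and there is no ∂_3, so H_2 ≅ Z.

H_0 ≅ Z,  H_1 = 0,  H_2 ≅ Z.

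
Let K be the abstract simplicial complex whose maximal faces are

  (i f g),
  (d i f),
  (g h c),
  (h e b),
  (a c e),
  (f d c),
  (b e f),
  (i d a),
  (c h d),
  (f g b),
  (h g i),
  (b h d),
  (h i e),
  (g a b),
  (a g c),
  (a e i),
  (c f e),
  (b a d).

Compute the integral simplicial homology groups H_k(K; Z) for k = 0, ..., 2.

Fix the vertex order a < b < c < d < e < f < g < h < i and write every simplex with vertices in increasing order. Then dim K = 2 and the simplices of K are:

  0-simplices (9): a, b, c, d, e, f, g, h, i
  1-simplices (27): ab, ac, ad, ae, ag, ai, bd, be, bf, bg, bh, cd, ce, cf, cg, ch, df, dh, di, ef, eh, ei, fg, fi, gh, gi, hi
  2-simplices (18): abd, abg, ace, acg, adi, aei, bdh, bef, beh, bfg, cdf, cdh, cef, cgh, dfi, ehi, fgi, ghi

Hence C_0 ≅ Z^9, C_1 ≅ Z^27, C_2 ≅ Z^18.

The boundary map ∂_1: C_1 → C_0 sends each edge [p,q] (with p < q) to q − p. For instance
  ∂ac = c − a.
The 9×27 boundary matrix has rank 8 and Smith normal form diag(1,1,1,1,1,1,1,1).

∂_2: C_2 → C_1 acts by ∂[p,q,r] = [q,r] − [p,r] + [p,q]. For instance
  ∂ace = ce − ae + ac,
  ∂bdh = dh − bh + bd.
The resulting 27×18 matrix has rank 17, and its Smith normal form has invariant factors (1,1,1,1,1,1,1,1,1,1,1,1,1,1,1,1,1).

Reading off H_k = ker ∂_k / im ∂_{k+1}:

  H_0: rank C_0 − rank ∂_1 = 9 − 8 = 1, and the invariant factors of ∂_1 are all 1, so H_0 ≅ Z.
  H_1: rank ker ∂_1 − rank ∂_2 = (27 − 8) − 17 = 2, and the invariant factors of ∂_2 are all 1, so H_1 ≅ Z^2.
  H_2: rank ker ∂_2 − rank ∂_3 = (18 − 17) − 0 = 1, and there is no ∂_3, so H_2 ≅ Z.

H_0 = Z,  H_1 = Z^2,  H_2 = Z.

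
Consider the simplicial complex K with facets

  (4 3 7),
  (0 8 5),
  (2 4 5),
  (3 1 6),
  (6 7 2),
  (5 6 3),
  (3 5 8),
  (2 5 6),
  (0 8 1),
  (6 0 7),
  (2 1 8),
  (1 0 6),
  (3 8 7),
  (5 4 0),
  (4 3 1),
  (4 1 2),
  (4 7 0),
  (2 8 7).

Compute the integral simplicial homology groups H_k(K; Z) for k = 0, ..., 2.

H_0 ≅ Z,  H_1 ≅ Z^2,  H_2 ≅ Z.

K has 9 vertices, 27 edges, 18 triangles.
rank ∂_0 = 0, rank ∂_1 = 8 ⇒ b_0 = 9 − 0 − 8 = 1; all invariant factors of ∂_1 are 1 so no torsion. So H_0 ≅ Z.
rank ∂_1 = 8, rank ∂_2 = 17 ⇒ b_1 = 27 − 8 − 17 = 2; all invariant factors of ∂_2 are 1 so no torsion. So H_1 ≅ Z^2.
rank ∂_2 = 17, rank ∂_3 = 0 ⇒ b_2 = 18 − 17 − 0 = 1. So H_2 ≅ Z.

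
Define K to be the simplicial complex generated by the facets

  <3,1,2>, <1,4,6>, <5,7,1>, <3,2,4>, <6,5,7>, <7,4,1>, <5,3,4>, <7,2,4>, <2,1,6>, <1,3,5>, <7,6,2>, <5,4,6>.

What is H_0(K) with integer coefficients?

K has 7 vertices, 18 edges, 12 triangles.
rank ∂_0 = 0, rank ∂_1 = 6 ⇒ b_0 = 7 − 0 − 6 = 1; all invariant factors of ∂_1 are 1 so no torsion. So H_0 ≅ Z.

H_0 = Z.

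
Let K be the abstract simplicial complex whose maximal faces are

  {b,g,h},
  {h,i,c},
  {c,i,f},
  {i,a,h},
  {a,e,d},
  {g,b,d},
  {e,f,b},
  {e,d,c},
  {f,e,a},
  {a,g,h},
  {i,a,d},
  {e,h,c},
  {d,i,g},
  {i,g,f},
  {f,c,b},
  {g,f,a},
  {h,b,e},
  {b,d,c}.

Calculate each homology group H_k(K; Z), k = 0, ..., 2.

Order the vertices as a < b < c < d < e < f < g < h < i. Listing each simplex with vertices in this order, K has dimension 2 with simplices:

  0-simplices (9): a, b, c, d, e, f, g, h, i
  1-simplices (27): ad, ae, af, ag, ah, ai, bc, bd, be, bf, bg, bh, cd, ce, cf, ch, ci, de, dg, di, ef, eh, fg, fi, gh, gi, hi
  2-simplices (18): ade, adi, aef, afg, agh, ahi, bcd, bcf, bdg, bef, beh, bgh, cde, ceh, cfi, chi, dgi, fgi

Hence C_0 ≅ Z^9, C_1 ≅ Z^27, C_2 ≅ Z^18.

Boundary ∂_1: C_1 → C_0 maps an edge to its endpoints' difference, ∂[p,q] = q − p.
As a 9×27 matrix over Z this has rank 8, with invariant factors (1,1,1,1,1,1,1,1).

∂_2: C_2 → C_1 sends each 2-simplex [p,q,r] to [q,r] − [p,r] + [p,q]. For instance
  ∂bcf = cf − bf + bc,
  ∂aef = ef − af + ae.
The 27×18 boundary matrix has rank 18 and Smith normal form diag(1,1,1,1,1,1,1,1,1,1,1,1,1,1,1,1,1,2).

From H_k ≅ ker(∂_k) / im(∂_{k+1}) we obtain:

  H_0: rank C_0 − rank ∂_1 = 9 − 8 = 1, and the invariant factors of ∂_1 are all 1, so H_0 ≅ Z.
  H_1: rank ker ∂_1 − rank ∂_2 = (27 − 8) − 18 = 1, and ∂_2 has invariant factor 2 > 1, so H_1 ≅ Z ⊕ Z/2Z.
  H_2: rank ker ∂_2 − rank ∂_3 = (18 − 18) − 0 = 0, and there is no ∂_3, so H_2 ≅ 0.

As a check, the Euler characteristic is 9 − 27 + 18 = 0, which agrees with 1 − 1 + 0 = 0.

H_0 = Z,  H_1 = Z ⊕ Z/2Z,  H_2 = 0.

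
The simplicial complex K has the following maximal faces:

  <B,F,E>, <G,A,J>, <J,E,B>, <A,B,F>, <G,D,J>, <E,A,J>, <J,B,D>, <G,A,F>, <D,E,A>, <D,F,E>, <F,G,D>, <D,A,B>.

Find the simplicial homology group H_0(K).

H_0 ≅ Z.

Take the total order A < B < D < E < F < G < J on the vertex set. Then K (dimension 2) consists of the simplices:

  0-simplices (7): A, B, D, E, F, G, J
  1-simplices (18): AB, AD, AE, AF, AG, AJ, BD, BE, BF, BJ, DE, DF, DG, DJ, EF, EJ, FG, GJ
  2-simplices (12): ABD, ABF, ADE, AEJ, AFG, AGJ, BDJ, BEF, BEJ, DEF, DFG, DGJ

so the chain groups are C_0 ≅ Z^7, C_1 ≅ Z^18, C_2 ≅ Z^12.

∂_1: C_1 → C_0 maps an edge to its endpoints' difference, ∂[p,q] = q − p. For instance
  ∂AF = F − A.
The resulting 7×18 matrix has rank 6, and its Smith normal form has invariant factors (1,1,1,1,1,1).

Boundary ∂_2: C_2 → C_1 acts by ∂[p,q,r] = [q,r] − [p,r] + [p,q]. For instance
  ∂AGJ = GJ − AJ + AG,
  ∂ABF = BF − AF + AB.
As a 18×12 matrix over Z this has rank 12, with invariant factors (1,1,1,1,1,1,1,1,1,1,1,2).

Computing H_k = (kernel of ∂_k) / (image of ∂_{k+1}):

  H_0: rank C_0 − rank ∂_1 = 7 − 6 = 1, and the invariant factors of ∂_1 are all 1, so H_0 = Z.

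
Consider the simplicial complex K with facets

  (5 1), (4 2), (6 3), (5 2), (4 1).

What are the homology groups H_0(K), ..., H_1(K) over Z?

H_0 ≅ Z^2,  H_1 ≅ Z.

Fix the vertex order 1 < 2 < 3 < 4 < 5 < 6 and write every simplex with vertices in increasing order. Then dim K = 1 and the simplices of K are:

  0-simplices (6): [1], [2], [3], [4], [5], [6]
  1-simplices (5): [1,4], [1,5], [2,4], [2,5], [3,6]

Hence C_0 ≅ Z^6, C_1 ≅ Z^5.

The boundary map ∂_1: C_1 → C_0 maps an edge to its endpoints' difference, ∂[p,q] = q − p.
This gives a 6×5 integer matrix of rank 4; reducing to Smith normal form yields diagonal entries (1,1,1,1).

Reading off H_k = ker ∂_k / im ∂_{k+1}:

  H_0: rank C_0 − rank ∂_1 = 6 − 4 = 2, and the invariant factors of ∂_1 are all 1, so H_0 = Z^2.
  H_1: rank ker ∂_1 − rank ∂_2 = (5 − 4) − 0 = 1, and there is no ∂_2, so H_1 = Z.

As a check, the Euler characteristic is 6 − 5 = 1, which agrees with 2 − 1 = 1.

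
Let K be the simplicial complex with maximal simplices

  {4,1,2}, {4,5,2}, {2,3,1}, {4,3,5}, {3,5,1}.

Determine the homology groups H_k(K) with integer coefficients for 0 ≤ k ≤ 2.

We work with the vertex ordering 1 < 2 < 3 < 4 < 5. The simplices of K, each written with vertices in increasing order, are:

  0-simplices (5): [1], [2], [3], [4], [5]
  1-simplices (10): [1,2], [1,3], [1,4], [1,5], [2,3], [2,4], [2,5], [3,4], [3,5], [4,5]
  2-simplices (5): [1,2,3], [1,2,4], [1,3,5], [2,4,5], [3,4,5]

giving chain groups C_0 ≅ Z^5, C_1 ≅ Z^10, C_2 ≅ Z^5.

Boundary ∂_1: C_1 → C_0 maps an edge to its endpoints' difference, ∂[p,q] = q − p. For instance
  ∂[2,5] = [5] − [2].
This gives a 5×10 integer matrix of rank 4; reducing to Smith normal form yields diagonal entries (1,1,1,1).

Boundary ∂_2: C_2 → C_1 sends each 2-simplex [p,q,r] to [q,r] − [p,r] + [p,q]. For instance
  ∂[3,4,5] = [4,5] − [3,5] + [3,4],
  ∂[1,2,3] = [2,3] − [1,3] + [1,2].
As a 10×5 matrix over Z this has rank 5, with invariant factors (1,1,1,1,1).

Reading off H_k = ker ∂_k / im ∂_{k+1}:

  H_0: rank C_0 − rank ∂_1 = 5 − 4 = 1, and the invariant factors of ∂_1 are all 1, so H_0 ≅ Z.
  H_1: rank ker ∂_1 − rank ∂_2 = (10 − 4) − 5 = 1, and the invariant factors of ∂_2 are all 1, so H_1 ≅ Z.
  H_2: rank ker ∂_2 − rank ∂_3 = (5 − 5) − 0 = 0, and there is no ∂_3, so H_2 ≅ 0.

H_0 ≅ Z,  H_1 ≅ Z,  H_2 = 0.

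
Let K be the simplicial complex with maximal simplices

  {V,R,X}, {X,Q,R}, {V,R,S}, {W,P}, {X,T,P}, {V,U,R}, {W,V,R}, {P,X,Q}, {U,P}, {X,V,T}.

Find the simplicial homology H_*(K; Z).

H_0 ≅ Z,  H_1 ≅ Z^2,  H_2 = 0.

Take the total order P < Q < R < S < T < U < V < W < X on the vertex set. Then K (dimension 2) consists of the simplices:

  0-simplices (9): P, Q, R, S, T, U, V, W, X
  1-simplices (18): PQ, PT, PU, PW, PX, QR, QX, RS, RU, RV, RW, RX, SV, TV, TX, UV, VW, VX
  2-simplices (8): PQX, PTX, QRX, RSV, RUV, RVW, RVX, TVX

so the chain groups are C_0 ≅ Z^9, C_1 ≅ Z^18, C_2 ≅ Z^8.

∂_1: C_1 → C_0 is given by ∂[p,q] = [q] − [p]. For instance
  ∂RW = W − R.
As a 9×18 matrix over Z this has rank 8, with invariant factors (1,1,1,1,1,1,1,1).

Boundary ∂_2: C_2 → C_1 sends each 2-simplex [p,q,r] to [q,r] − [p,r] + [p,q]. For instance
  ∂RVX = VX − RX + RV,
  ∂PQX = QX − PX + PQ.
As a 18×8 matrix over Z this has rank 8, with invariant factors (1,1,1,1,1,1,1,1).

Computing H_k = (kernel of ∂_k) / (image of ∂_{k+1}):

  H_0: rank C_0 − rank ∂_1 = 9 − 8 = 1, and the invariant factors of ∂_1 are all 1, so H_0 ≅ Z.
  H_1: rank ker ∂_1 − rank ∂_2 = (18 − 8) − 8 = 2, and the invariant factors of ∂_2 are all 1, so H_1 ≅ Z^2.
  H_2: rank ker ∂_2 − rank ∂_3 = (8 − 8) − 0 = 0, and there is no ∂_3, so H_2 ≅ 0.

As a check, the Euler characteristic is 9 − 18 + 8 = -1, which agrees with 1 − 2 + 0 = -1.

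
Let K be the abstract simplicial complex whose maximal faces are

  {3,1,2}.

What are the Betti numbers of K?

K has 3 vertices, 3 edges, 1 triangle.
rank ∂_0 = 0, rank ∂_1 = 2 ⇒ b_0 = 3 − 0 − 2 = 1; all invariant factors of ∂_1 are 1 so no torsion. So H_0 = Z.
rank ∂_1 = 2, rank ∂_2 = 1 ⇒ b_1 = 3 − 2 − 1 = 0; all invariant factors of ∂_2 are 1 so no torsion. So H_1 = 0.
rank ∂_2 = 1, rank ∂_3 = 0 ⇒ b_2 = 1 − 1 − 0 = 0. So H_2 = 0.

b_0 = 1, b_1 = 0, b_2 = 0.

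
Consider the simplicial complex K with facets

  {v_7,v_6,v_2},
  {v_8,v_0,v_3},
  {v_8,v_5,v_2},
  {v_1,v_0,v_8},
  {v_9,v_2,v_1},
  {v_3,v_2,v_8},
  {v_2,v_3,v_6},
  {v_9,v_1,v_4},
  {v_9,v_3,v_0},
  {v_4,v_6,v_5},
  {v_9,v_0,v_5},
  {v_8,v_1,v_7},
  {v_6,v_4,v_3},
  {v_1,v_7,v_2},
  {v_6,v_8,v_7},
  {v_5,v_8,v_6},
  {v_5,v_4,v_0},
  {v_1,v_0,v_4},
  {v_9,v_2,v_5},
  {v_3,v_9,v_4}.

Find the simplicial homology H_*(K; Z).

Fix the vertex order v_0 < v_1 < v_2 < v_3 < v_4 < v_5 < v_6 < v_7 < v_8 < v_9 and write every simplex with vertices in increasing order. Then dim K = 2 and the simplices of K are:

  0-simplices (10): [v_0], [v_1], [v_2], [v_3], [v_4], [v_5], [v_6], [v_7], [v_8], [v_9]
  1-simplices (30): (30 of them)
  2-simplices (20): (20 of them)

so the chain groups are C_0 ≅ Z^10, C_1 ≅ Z^30, C_2 ≅ Z^20.

The boundary map ∂_1: C_1 → C_0 sends each edge [p,q] (with p < q) to q − p.
The resulting 10×30 matrix has rank 9, and its Smith normal form has invariant factors (1,1,1,1,1,1,1,1,1).

Boundary ∂_2: C_2 → C_1 acts by ∂[p,q,r] = [q,r] − [p,r] + [p,q]. For instance
  ∂[v_1,v_7,v_8] = [v_7,v_8] − [v_1,v_8] + [v_1,v_7],
  ∂[v_2,v_3,v_8] = [v_3,v_8] − [v_2,v_8] + [v_2,v_3].
This gives a 30×20 integer matrix of rank 20; reducing to Smith normal form yields diagonal entries (1,1,1,1,1,1,1,1,1,1,1,1,1,1,1,1,1,1,1,2).

Now H_k = ker ∂_k / im ∂_{k+1}, so:

  H_0: rank C_0 − rank ∂_1 = 10 − 9 = 1, and the invariant factors of ∂_1 are all 1, so H_0 = Z.
  H_1: rank ker ∂_1 − rank ∂_2 = (30 − 9) − 20 = 1, and ∂_2 has invariant factor 2 > 1, so H_1 = Z ⊕ Z_2.
  H_2: rank ker ∂_2 − rank ∂_3 = (20 − 20) − 0 = 0, and there is no ∂_3, so H_2 = 0.

As a check, the Euler characteristic is 10 − 30 + 20 = 0, which agrees with 1 − 1 + 0 = 0.

H_0 = Z,  H_1 = Z ⊕ Z_2,  H_2 = 0.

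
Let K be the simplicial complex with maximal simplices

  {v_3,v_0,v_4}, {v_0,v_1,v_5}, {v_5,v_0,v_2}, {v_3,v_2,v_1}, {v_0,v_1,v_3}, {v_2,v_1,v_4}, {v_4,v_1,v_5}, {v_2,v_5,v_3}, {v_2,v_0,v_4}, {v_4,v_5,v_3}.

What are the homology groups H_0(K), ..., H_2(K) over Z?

Take the total order v_0 < v_1 < v_2 < v_3 < v_4 < v_5 on the vertex set. Then K (dimension 2) consists of the simplices:

  0-simplices (6): [v_0], [v_1], [v_2], [v_3], [v_4], [v_5]
  1-simplices (15): (15 of them)
  2-simplices (10): [v_0,v_1,v_3], [v_0,v_1,v_5], [v_0,v_2,v_4], [v_0,v_2,v_5], [v_0,v_3,v_4], [v_1,v_2,v_3], [v_1,v_2,v_4], [v_1,v_4,v_5], [v_2,v_3,v_5], [v_3,v_4,v_5]

giving chain groups C_0 ≅ Z^6, C_1 ≅ Z^15, C_2 ≅ Z^10.

The boundary map ∂_1: C_1 → C_0 is given by ∂[p,q] = [q] − [p]. For instance
  ∂[v_0,v_4] = [v_4] − [v_0].
The resulting 6×15 matrix has rank 5, and its Smith normal form has invariant factors (1,1,1,1,1).

The boundary map ∂_2: C_2 → C_1 acts by ∂[p,q,r] = [q,r] − [p,r] + [p,q]. For instance
  ∂[v_0,v_2,v_4] = [v_2,v_4] − [v_0,v_4] + [v_0,v_2],
  ∂[v_0,v_1,v_3] = [v_1,v_3] − [v_0,v_3] + [v_0,v_1].
The 15×10 boundary matrix has rank 10 and Smith normal form diag(1,1,1,1,1,1,1,1,1,2).

Computing H_k = (kernel of ∂_k) / (image of ∂_{k+1}):

  H_0: rank C_0 − rank ∂_1 = 6 − 5 = 1, and the invariant factors of ∂_1 are all 1, so H_0 = Z.
  H_1: rank ker ∂_1 − rank ∂_2 = (15 − 5) − 10 = 0, and ∂_2 has invariant factor 2 > 1, so H_1 = Z/2.
  H_2: rank ker ∂_2 − rank ∂_3 = (10 − 10) − 0 = 0, and there is no ∂_3, so H_2 = 0.

H_0 ≅ Z,  H_1 ≅ Z/2,  H_2 = 0.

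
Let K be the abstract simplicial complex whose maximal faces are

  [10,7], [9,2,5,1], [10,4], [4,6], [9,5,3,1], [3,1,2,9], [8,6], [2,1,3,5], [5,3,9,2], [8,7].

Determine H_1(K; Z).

H_1 ≅ Z.

K has 10 vertices, 15 edges, 10 triangles, 5 3-simplices.
rank ∂_1 = 8, rank ∂_2 = 6 ⇒ b_1 = 15 − 8 − 6 = 1; all invariant factors of ∂_2 are 1 so no torsion. So H_1 ≅ Z.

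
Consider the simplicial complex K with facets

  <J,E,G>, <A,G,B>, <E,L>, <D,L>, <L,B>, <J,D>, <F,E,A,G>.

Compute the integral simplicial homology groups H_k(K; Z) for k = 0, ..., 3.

H_0 = Z,  H_1 = Z^2,  H_2 = 0,  H_3 = 0.

Fix the vertex order A < B < D < E < F < G < J < L and write every simplex with vertices in increasing order. Then dim K = 3 and the simplices of K are:

  0-simplices (8): A, B, D, E, F, G, J, L
  1-simplices (14): AB, AE, AF, AG, BG, BL, DJ, DL, EF, EG, EJ, EL, FG, GJ
  2-simplices (6): ABG, AEF, AEG, AFG, EFG, EGJ
  3-simplices (1): AEFG

Hence C_0 ≅ Z^8, C_1 ≅ Z^14, C_2 ≅ Z^6, C_3 ≅ Z^1.

The boundary map ∂_1: C_1 → C_0 is given by ∂[p,q] = [q] − [p].
This gives a 8×14 integer matrix of rank 7; reducing to Smith normal form yields diagonal entries (1,1,1,1,1,1,1).

The boundary map ∂_2: C_2 → C_1 sends each 2-simplex [p,q,r] to [q,r] − [p,r] + [p,q]. For instance
  ∂ABG = BG − AG + AB,
  ∂EFG = FG − EG + EF.
The 14×6 boundary matrix has rank 5 and Smith normal form diag(1,1,1,1,1).

∂_3: C_3 → C_2 sends each 3-simplex σ to the alternating sum Σ_i (−1)^i (σ with its i-th vertex removed). For instance
  ∂AEFG = EFG − AFG + AEG − AEF.
As a 6×1 matrix over Z this has rank 1, with invariant factors (1).

From H_k ≅ ker(∂_k) / im(∂_{k+1}) we obtain:

  H_0: rank C_0 − rank ∂_1 = 8 − 7 = 1, and the invariant factors of ∂_1 are all 1, so H_0 ≅ Z.
  H_1: rank ker ∂_1 − rank ∂_2 = (14 − 7) − 5 = 2, and the invariant factors of ∂_2 are all 1, so H_1 ≅ Z^2.
  H_2: rank ker ∂_2 − rank ∂_3 = (6 − 5) − 1 = 0, and the invariant factors of ∂_3 are all 1, so H_2 ≅ 0.
  H_3: rank ker ∂_3 − rank ∂_4 = (1 − 1) − 0 = 0, and there is no ∂_4, so H_3 ≅ 0.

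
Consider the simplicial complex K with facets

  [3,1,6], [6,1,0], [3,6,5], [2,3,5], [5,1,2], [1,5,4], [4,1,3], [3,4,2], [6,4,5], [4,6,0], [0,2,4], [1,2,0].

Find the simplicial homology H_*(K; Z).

H_0 = Z,  H_1 = Z/2,  H_2 = 0.

Order the vertices as 0 < 1 < 2 < 3 < 4 < 5 < 6. Listing each simplex with vertices in this order, K has dimension 2 with simplices:

  0-simplices (7): [0], [1], [2], [3], [4], [5], [6]
  1-simplices (18): [0,1], [0,2], [0,4], [0,6], [1,2], [1,3], [1,4], [1,5], [1,6], [2,3], [2,4], [2,5], [3,4], [3,5], [3,6], [4,5], [4,6], [5,6]
  2-simplices (12): [0,1,2], [0,1,6], [0,2,4], [0,4,6], [1,2,5], [1,3,4], [1,3,6], [1,4,5], [2,3,4], [2,3,5], [3,5,6], [4,5,6]

giving chain groups C_0 ≅ Z^7, C_1 ≅ Z^18, C_2 ≅ Z^12.

The boundary map ∂_1: C_1 → C_0 maps an edge to its endpoints' difference, ∂[p,q] = q − p. For instance
  ∂[3,6] = [6] − [3].
This gives a 7×18 integer matrix of rank 6; reducing to Smith normal form yields diagonal entries (1,1,1,1,1,1).

The boundary map ∂_2: C_2 → C_1 acts by ∂[p,q,r] = [q,r] − [p,r] + [p,q]. For instance
  ∂[0,1,2] = [1,2] − [0,2] + [0,1],
  ∂[0,4,6] = [4,6] − [0,6] + [0,4].
This gives a 18×12 integer matrix of rank 12; reducing to Smith normal form yields diagonal entries (1,1,1,1,1,1,1,1,1,1,1,2).

Computing H_k = (kernel of ∂_k) / (image of ∂_{k+1}):

  H_0: rank C_0 − rank ∂_1 = 7 − 6 = 1, and the invariant factors of ∂_1 are all 1, so H_0 = Z.
  H_1: rank ker ∂_1 − rank ∂_2 = (18 − 6) − 12 = 0, and ∂_2 has invariant factor 2 > 1, so H_1 = Z/2.
  H_2: rank ker ∂_2 − rank ∂_3 = (12 − 12) − 0 = 0, and there is no ∂_3, so H_2 = 0.

As a check, the Euler characteristic is 7 − 18 + 12 = 1, which agrees with 1 − 0 + 0 = 1.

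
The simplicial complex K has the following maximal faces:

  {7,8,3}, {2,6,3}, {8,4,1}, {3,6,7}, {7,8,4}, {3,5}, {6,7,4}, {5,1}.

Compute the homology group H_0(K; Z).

K has 8 vertices, 14 edges, 6 triangles.
rank ∂_0 = 0, rank ∂_1 = 7 ⇒ b_0 = 8 − 0 − 7 = 1; all invariant factors of ∂_1 are 1 so no torsion. So H_0 ≅ Z.

H_0 ≅ Z.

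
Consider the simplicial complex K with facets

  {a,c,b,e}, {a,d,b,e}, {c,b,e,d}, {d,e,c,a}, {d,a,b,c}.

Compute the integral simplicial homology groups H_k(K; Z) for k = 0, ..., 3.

H_0 ≅ Z,  H_1 = 0,  H_2 = 0,  H_3 ≅ Z.

K has 5 vertices, 10 edges, 10 triangles, 5 3-simplices.
rank ∂_0 = 0, rank ∂_1 = 4 ⇒ b_0 = 5 − 0 − 4 = 1; all invariant factors of ∂_1 are 1 so no torsion. So H_0 = Z.
rank ∂_1 = 4, rank ∂_2 = 6 ⇒ b_1 = 10 − 4 − 6 = 0; all invariant factors of ∂_2 are 1 so no torsion. So H_1 = 0.
rank ∂_2 = 6, rank ∂_3 = 4 ⇒ b_2 = 10 − 6 − 4 = 0; all invariant factors of ∂_3 are 1 so no torsion. So H_2 = 0.
rank ∂_3 = 4, rank ∂_4 = 0 ⇒ b_3 = 5 − 4 − 0 = 1. So H_3 = Z.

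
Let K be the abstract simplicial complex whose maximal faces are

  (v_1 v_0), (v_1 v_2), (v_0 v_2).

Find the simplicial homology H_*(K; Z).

Take the total order v_0 < v_1 < v_2 on the vertex set. Then K (dimension 1) consists of the simplices:

  0-simplices (3): [v_0], [v_1], [v_2]
  1-simplices (3): [v_0,v_1], [v_0,v_2], [v_1,v_2]

Hence C_0 ≅ Z^3, C_1 ≅ Z^3.

The boundary map ∂_1: C_1 → C_0 is given by ∂[p,q] = [q] − [p]. For instance
  ∂[v_0,v_2] = [v_2] − [v_0].
The resulting 3×3 matrix has rank 2, and its Smith normal form has invariant factors (1,1).

Now H_k = ker ∂_k / im ∂_{k+1}, so:

  H_0: rank C_0 − rank ∂_1 = 3 − 2 = 1, and the invariant factors of ∂_1 are all 1, so H_0 = Z.
  H_1: rank ker ∂_1 − rank ∂_2 = (3 − 2) − 0 = 1, and there is no ∂_2, so H_1 = Z.

As a check, the Euler characteristic is 3 − 3 = 0, which agrees with 1 − 1 = 0.

H_0 ≅ Z,  H_1 ≅ Z.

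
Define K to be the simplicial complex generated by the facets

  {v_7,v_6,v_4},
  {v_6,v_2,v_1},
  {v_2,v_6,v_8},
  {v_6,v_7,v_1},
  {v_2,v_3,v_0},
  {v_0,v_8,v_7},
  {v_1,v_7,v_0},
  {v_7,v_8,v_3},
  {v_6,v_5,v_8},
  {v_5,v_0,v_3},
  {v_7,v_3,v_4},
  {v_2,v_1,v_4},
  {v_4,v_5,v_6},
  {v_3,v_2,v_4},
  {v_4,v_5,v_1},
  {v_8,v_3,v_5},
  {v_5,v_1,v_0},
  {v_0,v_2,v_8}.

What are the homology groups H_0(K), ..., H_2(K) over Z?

H_0 = Z,  H_1 = Z ⊕ Z/2,  H_2 = 0.

We work with the vertex ordering v_0 < v_1 < v_2 < v_3 < v_4 < v_5 < v_6 < v_7 < v_8. The simplices of K, each written with vertices in increasing order, are:

  0-simplices (9): [v_0], [v_1], [v_2], [v_3], [v_4], [v_5], [v_6], [v_7], [v_8]
  1-simplices (27): (27 of them)
  2-simplices (18): (18 of them)

Hence C_0 ≅ Z^9, C_1 ≅ Z^27, C_2 ≅ Z^18.

Boundary ∂_1: C_1 → C_0 maps an edge to its endpoints' difference, ∂[p,q] = q − p. For instance
  ∂[v_4,v_5] = [v_5] − [v_4].
The resulting 9×27 matrix has rank 8, and its Smith normal form has invariant factors (1,1,1,1,1,1,1,1).

Boundary ∂_2: C_2 → C_1 sends each 2-simplex [p,q,r] to [q,r] − [p,r] + [p,q]. For instance
  ∂[v_0,v_1,v_5] = [v_1,v_5] − [v_0,v_5] + [v_0,v_1],
  ∂[v_1,v_2,v_6] = [v_2,v_6] − [v_1,v_6] + [v_1,v_2].
This gives a 27×18 integer matrix of rank 18; reducing to Smith normal form yields diagonal entries (1,1,1,1,1,1,1,1,1,1,1,1,1,1,1,1,1,2).

Now H_k = ker ∂_k / im ∂_{k+1}, so:

  H_0: rank C_0 − rank ∂_1 = 9 − 8 = 1, and the invariant factors of ∂_1 are all 1, so H_0 ≅ Z.
  H_1: rank ker ∂_1 − rank ∂_2 = (27 − 8) − 18 = 1, and ∂_2 has invariant factor 2 > 1, so H_1 ≅ Z ⊕ Z/2.
  H_2: rank ker ∂_2 − rank ∂_3 = (18 − 18) − 0 = 0, and there is no ∂_3, so H_2 ≅ 0.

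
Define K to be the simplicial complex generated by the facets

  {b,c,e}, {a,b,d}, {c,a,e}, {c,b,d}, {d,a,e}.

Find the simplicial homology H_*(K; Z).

H_0 = Z,  H_1 = Z,  H_2 = 0.

We work with the vertex ordering a < b < c < d < e. The simplices of K, each written with vertices in increasing order, are:

  0-simplices (5): a, b, c, d, e
  1-simplices (10): ab, ac, ad, ae, bc, bd, be, cd, ce, de
  2-simplices (5): abd, ace, ade, bcd, bce

so the chain groups are C_0 ≅ Z^5, C_1 ≅ Z^10, C_2 ≅ Z^5.

∂_1: C_1 → C_0 sends each edge [p,q] (with p < q) to q − p.
The resulting 5×10 matrix has rank 4, and its Smith normal form has invariant factors (1,1,1,1).

Boundary ∂_2: C_2 → C_1 sends each 2-simplex [p,q,r] to [q,r] − [p,r] + [p,q]. For instance
  ∂ace = ce − ae + ac,
  ∂abd = bd − ad + ab.
This gives a 10×5 integer matrix of rank 5; reducing to Smith normal form yields diagonal entries (1,1,1,1,1).

Computing H_k = (kernel of ∂_k) / (image of ∂_{k+1}):

  H_0: rank C_0 − rank ∂_1 = 5 − 4 = 1, and the invariant factors of ∂_1 are all 1, so H_0 = Z.
  H_1: rank ker ∂_1 − rank ∂_2 = (10 − 4) − 5 = 1, and the invariant factors of ∂_2 are all 1, so H_1 = Z.
  H_2: rank ker ∂_2 − rank ∂_3 = (5 − 5) − 0 = 0, and there is no ∂_3, so H_2 = 0.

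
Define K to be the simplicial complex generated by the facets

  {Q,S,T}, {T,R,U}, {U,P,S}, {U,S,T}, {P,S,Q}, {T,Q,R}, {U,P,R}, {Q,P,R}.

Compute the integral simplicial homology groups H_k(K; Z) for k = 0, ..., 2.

Take the total order P < Q < R < S < T < U on the vertex set. Then K (dimension 2) consists of the simplices:

  0-simplices (6): P, Q, R, S, T, U
  1-simplices (12): PQ, PR, PS, PU, QR, QS, QT, RT, RU, ST, SU, TU
  2-simplices (8): PQR, PQS, PRU, PSU, QRT, QST, RTU, STU

so the chain groups are C_0 ≅ Z^6, C_1 ≅ Z^12, C_2 ≅ Z^8.

The boundary map ∂_1: C_1 → C_0 is given by ∂[p,q] = [q] − [p].
The 6×12 boundary matrix has rank 5 and Smith normal form diag(1,1,1,1,1).

∂_2: C_2 → C_1 maps a triangle to the signed sum of its edges. For instance
  ∂PSU = SU − PU + PS,
  ∂PQS = QS − PS + PQ.
The resulting 12×8 matrix has rank 7, and its Smith normal form has invariant factors (1,1,1,1,1,1,1).

Reading off H_k = ker ∂_k / im ∂_{k+1}:

  H_0: rank C_0 − rank ∂_1 = 6 − 5 = 1, and the invariant factors of ∂_1 are all 1, so H_0 = Z.
  H_1: rank ker ∂_1 − rank ∂_2 = (12 − 5) − 7 = 0, and the invariant factors of ∂_2 are all 1, so H_1 = 0.
  H_2: rank ker ∂_2 − rank ∂_3 = (8 − 7) − 0 = 1, and there is no ∂_3, so H_2 = Z.

As a check, the Euler characteristic is 6 − 12 + 8 = 2, which agrees with 1 − 0 + 1 = 2.

H_0 = Z,  H_1 = 0,  H_2 = Z.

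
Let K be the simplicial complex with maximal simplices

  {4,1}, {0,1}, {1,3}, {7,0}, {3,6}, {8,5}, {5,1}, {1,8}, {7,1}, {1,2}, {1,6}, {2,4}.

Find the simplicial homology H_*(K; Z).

H_0 = Z,  H_1 = Z^4.

Fix the vertex order 0 < 1 < 2 < 3 < 4 < 5 < 6 < 7 < 8 and write every simplex with vertices in increasing order. Then dim K = 1 and the simplices of K are:

  0-simplices (9): [0], [1], [2], [3], [4], [5], [6], [7], [8]
  1-simplices (12): [0,1], [0,7], [1,2], [1,3], [1,4], [1,5], [1,6], [1,7], [1,8], [2,4], [3,6], [5,8]

giving chain groups C_0 ≅ Z^9, C_1 ≅ Z^12.

The boundary map ∂_1: C_1 → C_0 sends each edge [p,q] (with p < q) to q − p.
The resulting 9×12 matrix has rank 8, and its Smith normal form has invariant factors (1,1,1,1,1,1,1,1).

From H_k ≅ ker(∂_k) / im(∂_{k+1}) we obtain:

  H_0: rank C_0 − rank ∂_1 = 9 − 8 = 1, and the invariant factors of ∂_1 are all 1, so H_0 = Z.
  H_1: rank ker ∂_1 − rank ∂_2 = (12 − 8) − 0 = 4, and there is no ∂_2, so H_1 = Z^4.

As a check, the Euler characteristic is 9 − 12 = -3, which agrees with 1 − 4 = -3.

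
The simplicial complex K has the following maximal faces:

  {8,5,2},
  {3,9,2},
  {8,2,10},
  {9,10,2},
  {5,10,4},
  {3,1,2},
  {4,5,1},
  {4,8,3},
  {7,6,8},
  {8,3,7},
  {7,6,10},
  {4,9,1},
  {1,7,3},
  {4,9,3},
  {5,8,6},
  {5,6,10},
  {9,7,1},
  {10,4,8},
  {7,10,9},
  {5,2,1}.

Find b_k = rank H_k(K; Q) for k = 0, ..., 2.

Order the vertices as 1 < 2 < 3 < 4 < 5 < 6 < 7 < 8 < 9 < 10. Listing each simplex with vertices in this order, K has dimension 2 with simplices:

  0-simplices (10): [1], [2], [3], [4], [5], [6], [7], [8], [9], [10]
  1-simplices (30): (30 of them)
  2-simplices (20): (20 of them)

so the chain groups are C_0 ≅ Z^10, C_1 ≅ Z^30, C_2 ≅ Z^20.

Boundary ∂_1: C_1 → C_0 is given by ∂[p,q] = [q] − [p]. For instance
  ∂[2,9] = [9] − [2].
As a 10×30 matrix over Z this has rank 9, with invariant factors (1,1,1,1,1,1,1,1,1).

Boundary ∂_2: C_2 → C_1 acts by ∂[p,q,r] = [q,r] − [p,r] + [p,q]. For instance
  ∂[1,7,9] = [7,9] − [1,9] + [1,7],
  ∂[1,4,5] = [4,5] − [1,5] + [1,4].
The resulting 30×20 matrix has rank 20, and its Smith normal form has invariant factors (1,1,1,1,1,1,1,1,1,1,1,1,1,1,1,1,1,1,1,2).

Reading off H_k = ker ∂_k / im ∂_{k+1}:

  H_0: rank C_0 − rank ∂_1 = 10 − 9 = 1, and the invariant factors of ∂_1 are all 1, so H_0 = Z.
  H_1: rank ker ∂_1 − rank ∂_2 = (30 − 9) − 20 = 1, and ∂_2 has invariant factor 2 > 1, so H_1 = Z ⊕ Z/2.
  H_2: rank ker ∂_2 − rank ∂_3 = (20 − 20) − 0 = 0, and there is no ∂_3, so H_2 = 0.

(K is a triangulation of the Klein bottle.)

Hence the Betti numbers are b_0 = 1, b_1 = 1, b_2 = 0.

b_0 = 1, b_1 = 1, b_2 = 0.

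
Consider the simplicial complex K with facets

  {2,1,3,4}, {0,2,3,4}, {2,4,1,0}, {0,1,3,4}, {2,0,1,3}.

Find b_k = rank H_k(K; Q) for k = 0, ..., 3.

b_0 = 1, b_1 = 0, b_2 = 0, b_3 = 1.

Order the vertices as 0 < 1 < 2 < 3 < 4. Listing each simplex with vertices in this order, K has dimension 3 with simplices:

  0-simplices (5): [0], [1], [2], [3], [4]
  1-simplices (10): [0,1], [0,2], [0,3], [0,4], [1,2], [1,3], [1,4], [2,3], [2,4], [3,4]
  2-simplices (10): [0,1,2], [0,1,3], [0,1,4], [0,2,3], [0,2,4], [0,3,4], [1,2,3], [1,2,4], [1,3,4], [2,3,4]
  3-simplices (5): [0,1,2,3], [0,1,2,4], [0,1,3,4], [0,2,3,4], [1,2,3,4]

Hence C_0 ≅ Z^5, C_1 ≅ Z^10, C_2 ≅ Z^10, C_3 ≅ Z^5.

∂_1: C_1 → C_0 maps an edge to its endpoints' difference, ∂[p,q] = q − p.
As a 5×10 matrix over Z this has rank 4, with invariant factors (1,1,1,1).

The boundary map ∂_2: C_2 → C_1 sends each 2-simplex [p,q,r] to [q,r] − [p,r] + [p,q]. For instance
  ∂[0,1,2] = [1,2] − [0,2] + [0,1],
  ∂[0,2,3] = [2,3] − [0,3] + [0,2].
This gives a 10×10 integer matrix of rank 6; reducing to Smith normal form yields diagonal entries (1,1,1,1,1,1).

Boundary ∂_3: C_3 → C_2 sends each 3-simplex σ to the alternating sum Σ_i (−1)^i (σ with its i-th vertex removed). For instance
  ∂[0,1,2,4] = [1,2,4] − [0,2,4] + [0,1,4] − [0,1,2],
  ∂[0,1,2,3] = [1,2,3] − [0,2,3] + [0,1,3] − [0,1,2].
As a 10×5 matrix over Z this has rank 4, with invariant factors (1,1,1,1).

From H_k ≅ ker(∂_k) / im(∂_{k+1}) we obtain:

  H_0: rank C_0 − rank ∂_1 = 5 − 4 = 1, and the invariant factors of ∂_1 are all 1, so H_0 ≅ Z.
  H_1: rank ker ∂_1 − rank ∂_2 = (10 − 4) − 6 = 0, and the invariant factors of ∂_2 are all 1, so H_1 ≅ 0.
  H_2: rank ker ∂_2 − rank ∂_3 = (10 − 6) − 4 = 0, and the invariant factors of ∂_3 are all 1, so H_2 ≅ 0.
  H_3: rank ker ∂_3 − rank ∂_4 = (5 − 4) − 0 = 1, and there is no ∂_4, so H_3 ≅ Z.

As a check, the Euler characteristic is 5 − 10 + 10 − 5 = 0, which agrees with 1 − 0 + 0 − 1 = 0.
(K is a triangulation of the 3-sphere S^3.)

Hence the Betti numbers are b_0 = 1, b_1 = 0, b_2 = 0, b_3 = 1.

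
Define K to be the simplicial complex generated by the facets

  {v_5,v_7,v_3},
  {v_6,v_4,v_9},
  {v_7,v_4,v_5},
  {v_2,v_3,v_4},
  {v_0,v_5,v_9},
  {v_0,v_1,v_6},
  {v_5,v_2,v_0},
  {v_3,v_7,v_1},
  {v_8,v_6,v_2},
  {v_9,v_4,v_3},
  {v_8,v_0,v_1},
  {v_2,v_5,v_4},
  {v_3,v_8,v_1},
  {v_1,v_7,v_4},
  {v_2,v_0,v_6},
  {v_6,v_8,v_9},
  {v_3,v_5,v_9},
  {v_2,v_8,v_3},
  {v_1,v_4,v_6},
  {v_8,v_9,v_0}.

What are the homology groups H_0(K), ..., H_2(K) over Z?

H_0 = Z,  H_1 = Z ⊕ Z/2Z,  H_2 = 0.

We work with the vertex ordering v_0 < v_1 < v_2 < v_3 < v_4 < v_5 < v_6 < v_7 < v_8 < v_9. The simplices of K, each written with vertices in increasing order, are:

  0-simplices (10): [v_0], [v_1], [v_2], [v_3], [v_4], [v_5], [v_6], [v_7], [v_8], [v_9]
  1-simplices (30): (30 of them)
  2-simplices (20): (20 of them)

giving chain groups C_0 ≅ Z^10, C_1 ≅ Z^30, C_2 ≅ Z^20.

Boundary ∂_1: C_1 → C_0 maps an edge to its endpoints' difference, ∂[p,q] = q − p. For instance
  ∂[v_2,v_5] = [v_5] − [v_2].
As a 10×30 matrix over Z this has rank 9, with invariant factors (1,1,1,1,1,1,1,1,1).

∂_2: C_2 → C_1 maps a triangle to the signed sum of its edges. For instance
  ∂[v_2,v_4,v_5] = [v_4,v_5] − [v_2,v_5] + [v_2,v_4],
  ∂[v_2,v_3,v_4] = [v_3,v_4] − [v_2,v_4] + [v_2,v_3].
The 30×20 boundary matrix has rank 20 and Smith normal form diag(1,1,1,1,1,1,1,1,1,1,1,1,1,1,1,1,1,1,1,2).

Computing H_k = (kernel of ∂_k) / (image of ∂_{k+1}):

  H_0: rank C_0 − rank ∂_1 = 10 − 9 = 1, and the invariant factors of ∂_1 are all 1, so H_0 ≅ Z.
  H_1: rank ker ∂_1 − rank ∂_2 = (30 − 9) − 20 = 1, and ∂_2 has invariant factor 2 > 1, so H_1 ≅ Z ⊕ Z/2Z.
  H_2: rank ker ∂_2 − rank ∂_3 = (20 − 20) − 0 = 0, and there is no ∂_3, so H_2 ≅ 0.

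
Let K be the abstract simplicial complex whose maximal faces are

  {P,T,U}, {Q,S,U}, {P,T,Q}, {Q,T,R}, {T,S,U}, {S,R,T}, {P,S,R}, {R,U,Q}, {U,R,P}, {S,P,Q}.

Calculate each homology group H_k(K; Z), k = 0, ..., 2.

Order the vertices as P < Q < R < S < T < U. Listing each simplex with vertices in this order, K has dimension 2 with simplices:

  0-simplices (6): P, Q, R, S, T, U
  1-simplices (15): PQ, PR, PS, PT, PU, QR, QS, QT, QU, RS, RT, RU, ST, SU, TU
  2-simplices (10): PQS, PQT, PRS, PRU, PTU, QRT, QRU, QSU, RST, STU

giving chain groups C_0 ≅ Z^6, C_1 ≅ Z^15, C_2 ≅ Z^10.

∂_1: C_1 → C_0 maps an edge to its endpoints' difference, ∂[p,q] = q − p. For instance
  ∂ST = T − S.
The resulting 6×15 matrix has rank 5, and its Smith normal form has invariant factors (1,1,1,1,1).

∂_2: C_2 → C_1 sends each 2-simplex [p,q,r] to [q,r] − [p,r] + [p,q]. For instance
  ∂PRS = RS − PS + PR,
  ∂QRT = RT − QT + QR.
This gives a 15×10 integer matrix of rank 10; reducing to Smith normal form yields diagonal entries (1,1,1,1,1,1,1,1,1,2).

Computing H_k = (kernel of ∂_k) / (image of ∂_{k+1}):

  H_0: rank C_0 − rank ∂_1 = 6 − 5 = 1, and the invariant factors of ∂_1 are all 1, so H_0 ≅ Z.
  H_1: rank ker ∂_1 − rank ∂_2 = (15 − 5) − 10 = 0, and ∂_2 has invariant factor 2 > 1, so H_1 ≅ Z/2.
  H_2: rank ker ∂_2 − rank ∂_3 = (10 − 10) − 0 = 0, and there is no ∂_3, so H_2 ≅ 0.

As a check, the Euler characteristic is 6 − 15 + 10 = 1, which agrees with 1 − 0 + 0 = 1.

H_0 ≅ Z,  H_1 ≅ Z/2,  H_2 = 0.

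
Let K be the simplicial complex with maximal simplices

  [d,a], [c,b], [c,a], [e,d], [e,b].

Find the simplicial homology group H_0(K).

H_0 ≅ Z.

Take the total order a < b < c < d < e on the vertex set. Then K (dimension 1) consists of the simplices:

  0-simplices (5): a, b, c, d, e
  1-simplices (5): ac, ad, bc, be, de

so the chain groups are C_0 ≅ Z^5, C_1 ≅ Z^5.

∂_1: C_1 → C_0 maps an edge to its endpoints' difference, ∂[p,q] = q − p. For instance
  ∂be = e − b.
As a 5×5 matrix over Z this has rank 4, with invariant factors (1,1,1,1).

From H_k ≅ ker(∂_k) / im(∂_{k+1}) we obtain:

  H_0: rank C_0 − rank ∂_1 = 5 − 4 = 1, and the invariant factors of ∂_1 are all 1, so H_0 ≅ Z.

(K is a triangulation of the circle S^1.)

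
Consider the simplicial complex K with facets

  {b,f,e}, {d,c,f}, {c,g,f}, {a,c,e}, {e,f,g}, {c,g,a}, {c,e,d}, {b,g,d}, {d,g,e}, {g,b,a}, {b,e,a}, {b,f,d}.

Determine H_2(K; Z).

Take the total order a < b < c < d < e < f < g on the vertex set. Then K (dimension 2) consists of the simplices:

  0-simplices (7): a, b, c, d, e, f, g
  1-simplices (18): ab, ac, ae, ag, bd, be, bf, bg, cd, ce, cf, cg, de, df, dg, ef, eg, fg
  2-simplices (12): abe, abg, ace, acg, bdf, bdg, bef, cde, cdf, cfg, deg, efg

so the chain groups are C_0 ≅ Z^7, C_1 ≅ Z^18, C_2 ≅ Z^12.

Boundary ∂_1: C_1 → C_0 maps an edge to its endpoints' difference, ∂[p,q] = q − p. For instance
  ∂cg = g − c.
This gives a 7×18 integer matrix of rank 6; reducing to Smith normal form yields diagonal entries (1,1,1,1,1,1).

Boundary ∂_2: C_2 → C_1 maps a triangle to the signed sum of its edges. For instance
  ∂abg = bg − ag + ab,
  ∂cde = de − ce + cd.
As a 18×12 matrix over Z this has rank 12, with invariant factors (1,1,1,1,1,1,1,1,1,1,1,2).

From H_k ≅ ker(∂_k) / im(∂_{k+1}) we obtain:

  H_2: rank ker ∂_2 − rank ∂_3 = (12 − 12) − 0 = 0, and there is no ∂_3, so H_2 = 0.

H_2 ≅ 0.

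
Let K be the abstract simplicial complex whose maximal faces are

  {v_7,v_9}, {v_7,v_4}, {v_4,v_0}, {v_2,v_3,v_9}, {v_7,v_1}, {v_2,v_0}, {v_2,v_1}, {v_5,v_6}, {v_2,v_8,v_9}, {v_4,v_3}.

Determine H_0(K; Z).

H_0 ≅ Z^2.

Take the total order v_0 < v_1 < v_2 < v_3 < v_4 < v_5 < v_6 < v_7 < v_8 < v_9 on the vertex set. Then K (dimension 2) consists of the simplices:

  0-simplices (10): [v_0], [v_1], [v_2], [v_3], [v_4], [v_5], [v_6], [v_7], [v_8], [v_9]
  1-simplices (13): [v_0,v_2], [v_0,v_4], [v_1,v_2], [v_1,v_7], [v_2,v_3], [v_2,v_8], [v_2,v_9], [v_3,v_4], [v_3,v_9], [v_4,v_7], [v_5,v_6], [v_7,v_9], [v_8,v_9]
  2-simplices (2): [v_2,v_3,v_9], [v_2,v_8,v_9]

giving chain groups C_0 ≅ Z^10, C_1 ≅ Z^13, C_2 ≅ Z^2.

∂_1: C_1 → C_0 sends each edge [p,q] (with p < q) to q − p.
The 10×13 boundary matrix has rank 8 and Smith normal form diag(1,1,1,1,1,1,1,1).

∂_2: C_2 → C_1 maps a triangle to the signed sum of its edges. For instance
  ∂[v_2,v_8,v_9] = [v_8,v_9] − [v_2,v_9] + [v_2,v_8],
  ∂[v_2,v_3,v_9] = [v_3,v_9] − [v_2,v_9] + [v_2,v_3].
As a 13×2 matrix over Z this has rank 2, with invariant factors (1,1).

Reading off H_k = ker ∂_k / im ∂_{k+1}:

  H_0: rank C_0 − rank ∂_1 = 10 − 8 = 2, and the invariant factors of ∂_1 are all 1, so H_0 = Z^2.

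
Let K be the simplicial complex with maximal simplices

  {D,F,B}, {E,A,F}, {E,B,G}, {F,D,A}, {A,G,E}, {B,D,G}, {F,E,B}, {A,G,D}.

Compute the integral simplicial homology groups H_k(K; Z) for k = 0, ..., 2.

Take the total order A < B < D < E < F < G on the vertex set. Then K (dimension 2) consists of the simplices:

  0-simplices (6): A, B, D, E, F, G
  1-simplices (12): AD, AE, AF, AG, BD, BE, BF, BG, DF, DG, EF, EG
  2-simplices (8): ADF, ADG, AEF, AEG, BDF, BDG, BEF, BEG

Hence C_0 ≅ Z^6, C_1 ≅ Z^12, C_2 ≅ Z^8.

∂_1: C_1 → C_0 maps an edge to its endpoints' difference, ∂[p,q] = q − p.
As a 6×12 matrix over Z this has rank 5, with invariant factors (1,1,1,1,1).

The boundary map ∂_2: C_2 → C_1 sends each 2-simplex [p,q,r] to [q,r] − [p,r] + [p,q]. For instance
  ∂ADG = DG − AG + AD,
  ∂BDF = DF − BF + BD.
As a 12×8 matrix over Z this has rank 7, with invariant factors (1,1,1,1,1,1,1).

From H_k ≅ ker(∂_k) / im(∂_{k+1}) we obtain:

  H_0: rank C_0 − rank ∂_1 = 6 − 5 = 1, and the invariant factors of ∂_1 are all 1, so H_0 ≅ Z.
  H_1: rank ker ∂_1 − rank ∂_2 = (12 − 5) − 7 = 0, and the invariant factors of ∂_2 are all 1, so H_1 ≅ 0.
  H_2: rank ker ∂_2 − rank ∂_3 = (8 − 7) − 0 = 1, and there is no ∂_3, so H_2 ≅ Z.

As a check, the Euler characteristic is 6 − 12 + 8 = 2, which agrees with 1 − 0 + 1 = 2.

H_0 = Z,  H_1 = 0,  H_2 = Z.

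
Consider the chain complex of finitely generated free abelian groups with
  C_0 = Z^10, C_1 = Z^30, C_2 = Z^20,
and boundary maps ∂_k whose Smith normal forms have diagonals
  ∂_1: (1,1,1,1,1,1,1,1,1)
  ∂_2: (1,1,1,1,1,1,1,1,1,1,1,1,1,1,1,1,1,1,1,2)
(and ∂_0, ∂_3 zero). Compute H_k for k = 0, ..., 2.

H_0 = Z,  H_1 = Z ⊕ Z/2,  H_2 = 0.

H_0: b_0 = 10 − 0 − 9 = 1; torsion from ∂_1 factors > 1: none. So H_0 = Z.
H_1: b_1 = 30 − 9 − 20 = 1; torsion from ∂_2 factors > 1: [2]. So H_1 = Z ⊕ Z/2.
H_2: b_2 = 20 − 20 − 0 = 0; torsion from ∂_3 factors > 1: none. So H_2 = 0.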